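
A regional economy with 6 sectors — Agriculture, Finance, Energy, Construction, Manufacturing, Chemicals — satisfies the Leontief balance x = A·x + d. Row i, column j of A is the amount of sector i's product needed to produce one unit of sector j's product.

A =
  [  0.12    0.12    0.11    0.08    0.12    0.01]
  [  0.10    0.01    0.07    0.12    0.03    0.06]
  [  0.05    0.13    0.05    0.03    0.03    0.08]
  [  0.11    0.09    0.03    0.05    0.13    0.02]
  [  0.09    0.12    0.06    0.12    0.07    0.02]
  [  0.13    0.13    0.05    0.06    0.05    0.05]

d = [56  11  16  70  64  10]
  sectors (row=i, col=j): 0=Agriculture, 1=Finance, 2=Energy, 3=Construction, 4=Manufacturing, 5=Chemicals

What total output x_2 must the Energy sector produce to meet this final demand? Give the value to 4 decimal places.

37.9131

Form M = I − A:
  [  0.88   -0.12   -0.11   -0.08   -0.12   -0.01]
  [ -0.10    0.99   -0.07   -0.12   -0.03   -0.06]
  [ -0.05   -0.13    0.95   -0.03   -0.03   -0.08]
  [ -0.11   -0.09   -0.03    0.95   -0.13   -0.02]
  [ -0.09   -0.12   -0.06   -0.12    0.93   -0.02]
  [ -0.13   -0.13   -0.05   -0.06   -0.05    0.95]
Leontief inverse L = M⁻¹:
  [  1.2186    0.2159    0.1771    0.1632    0.1954    0.0489]
  [  0.1730    1.0840    0.1155    0.1719    0.0896    0.0855]
  [  0.1178    0.1888    1.0932    0.0845    0.0742    0.1086]
  [  0.1900    0.1652    0.0841    1.1193    0.1916    0.0471]
  [  0.1771    0.1987    0.1158    0.1907    1.1377    0.0521]
  [  0.2179    0.2087    0.1090    0.1310    0.1149    1.0825]
Total output x = L · d:
  x_0 = 1.2186·56 + 0.2159·11 + 0.1771·16 + 0.1632·70 + 0.1954·64 + 0.0489·10 = 97.8680
  x_1 = 0.1730·56 + 1.0840·11 + 0.1155·16 + 0.1719·70 + 0.0896·64 + 0.0855·10 = 42.0830
  x_2 = 0.1178·56 + 0.1888·11 + 1.0932·16 + 0.0845·70 + 0.0742·64 + 0.1086·10 = 37.9131
  x_3 = 0.1900·56 + 0.1652·11 + 0.0841·16 + 1.1193·70 + 0.1916·64 + 0.0471·10 = 104.8894
  x_4 = 0.1771·56 + 0.1987·11 + 0.1158·16 + 0.1907·70 + 1.1377·64 + 0.0521·10 = 100.6360
  x_5 = 0.2179·56 + 0.2087·11 + 0.1090·16 + 0.1310·70 + 0.1149·64 + 1.0825·10 = 43.5942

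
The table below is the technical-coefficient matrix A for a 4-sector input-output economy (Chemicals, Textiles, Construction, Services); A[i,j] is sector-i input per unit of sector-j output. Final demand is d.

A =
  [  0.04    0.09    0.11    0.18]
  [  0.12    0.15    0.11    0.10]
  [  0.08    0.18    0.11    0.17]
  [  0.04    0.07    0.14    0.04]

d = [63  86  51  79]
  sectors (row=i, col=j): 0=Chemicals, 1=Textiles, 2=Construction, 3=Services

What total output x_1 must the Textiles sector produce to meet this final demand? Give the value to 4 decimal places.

146.3199

Form M = I − A:
  [  0.96   -0.09   -0.11   -0.18]
  [ -0.12    0.85   -0.11   -0.10]
  [ -0.08   -0.18    0.89   -0.17]
  [ -0.04   -0.07   -0.14    0.96]
Leontief inverse L = M⁻¹:
  [  1.0912    0.1786    0.1976    0.2582]
  [  0.1830    1.2570    0.2098    0.2024]
  [  0.1505    0.2975    1.2223    0.2757]
  [  0.0808    0.1425    0.2018    1.1074]
Total output x = L · d:
  x_0 = 1.0912·63 + 0.1786·86 + 0.1976·51 + 0.2582·79 = 114.5833
  x_1 = 0.1830·63 + 1.2570·86 + 0.2098·51 + 0.2024·79 = 146.3199
  x_2 = 0.1505·63 + 0.2975·86 + 1.2223·51 + 0.2757·79 = 119.1843
  x_3 = 0.0808·63 + 0.1425·86 + 0.2018·51 + 1.1074·79 = 115.1162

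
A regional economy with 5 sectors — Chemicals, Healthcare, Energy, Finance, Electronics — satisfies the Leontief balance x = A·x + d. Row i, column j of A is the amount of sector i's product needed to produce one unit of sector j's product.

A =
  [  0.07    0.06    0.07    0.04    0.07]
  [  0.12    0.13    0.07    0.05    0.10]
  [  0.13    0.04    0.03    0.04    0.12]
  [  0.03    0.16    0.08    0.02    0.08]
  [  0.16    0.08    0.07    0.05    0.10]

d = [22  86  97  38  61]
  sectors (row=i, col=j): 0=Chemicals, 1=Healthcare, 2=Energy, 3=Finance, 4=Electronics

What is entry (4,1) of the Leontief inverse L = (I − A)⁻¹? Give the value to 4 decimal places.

L[4,1] = 0.1444

Form M = I − A:
  [  0.93   -0.06   -0.07   -0.04   -0.07]
  [ -0.12    0.87   -0.07   -0.05   -0.10]
  [ -0.13   -0.04    0.97   -0.04   -0.12]
  [ -0.03   -0.16   -0.08    0.98   -0.08]
  [ -0.16   -0.08   -0.07   -0.05    0.90]
Leontief inverse L = M⁻¹:
  [  1.1254    0.1045    0.1024    0.0615    0.1183]
  [  0.2041    1.2003    0.1207    0.0833    0.1727]
  [  0.1931    0.0904    1.0693    0.0650    0.1734]
  [  0.1030    0.2183    0.1198    1.0479    0.1414]
  [  0.2390    0.1444    0.1187    0.0816    1.1688]
Total output x = L · d:
  x_0 = 1.1254·22 + 0.1045·86 + 0.1024·97 + 0.0615·38 + 0.1183·61 = 53.2239
  x_1 = 0.2041·22 + 1.2003·86 + 0.1207·97 + 0.0833·38 + 0.1727·61 = 133.1226
  x_2 = 0.1931·22 + 0.0904·86 + 1.0693·97 + 0.0650·38 + 0.1734·61 = 128.7833
  x_3 = 0.1030·22 + 0.2183·86 + 0.1198·97 + 1.0479·38 + 0.1414·61 = 81.1088
  x_4 = 0.2390·22 + 0.1444·86 + 0.1187·97 + 0.0816·38 + 1.1688·61 = 103.5955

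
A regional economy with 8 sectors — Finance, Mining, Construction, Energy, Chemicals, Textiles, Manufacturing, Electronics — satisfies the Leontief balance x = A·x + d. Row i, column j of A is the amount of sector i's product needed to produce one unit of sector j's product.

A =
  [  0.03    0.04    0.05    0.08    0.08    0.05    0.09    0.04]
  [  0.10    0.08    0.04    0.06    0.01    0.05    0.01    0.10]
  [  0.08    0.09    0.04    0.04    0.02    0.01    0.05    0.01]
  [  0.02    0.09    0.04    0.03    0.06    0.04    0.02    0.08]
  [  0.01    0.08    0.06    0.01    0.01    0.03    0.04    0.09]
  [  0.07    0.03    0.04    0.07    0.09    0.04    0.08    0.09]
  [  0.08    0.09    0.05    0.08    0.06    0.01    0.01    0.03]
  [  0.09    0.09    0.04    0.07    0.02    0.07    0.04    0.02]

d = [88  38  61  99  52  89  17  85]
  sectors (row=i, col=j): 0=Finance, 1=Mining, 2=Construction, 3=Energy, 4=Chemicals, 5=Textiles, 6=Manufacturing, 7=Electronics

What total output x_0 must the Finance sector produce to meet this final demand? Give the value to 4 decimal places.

Form M = I − A:
  [  0.97   -0.04   -0.05   -0.08   -0.08   -0.05   -0.09   -0.04]
  [ -0.10    0.92   -0.04   -0.06   -0.01   -0.05   -0.01   -0.10]
  [ -0.08   -0.09    0.96   -0.04   -0.02   -0.01   -0.05   -0.01]
  [ -0.02   -0.09   -0.04    0.97   -0.06   -0.04   -0.02   -0.08]
  [ -0.01   -0.08   -0.06   -0.01    0.99   -0.03   -0.04   -0.09]
  [ -0.07   -0.03   -0.04   -0.07   -0.09    0.96   -0.08   -0.09]
  [ -0.08   -0.09   -0.05   -0.08   -0.06   -0.01    0.99   -0.03]
  [ -0.09   -0.09   -0.04   -0.07   -0.02   -0.07   -0.04    0.98]
Leontief inverse L = M⁻¹:
  [  1.0754    0.0995    0.0854    0.1213    0.1131    0.0782    0.1199    0.0861]
  [  0.1492    1.1364    0.0743    0.1064    0.0449    0.0846    0.0454    0.1448]
  [  0.1162    0.1331    1.0662    0.0739    0.0451    0.0326    0.0735    0.0446]
  [  0.0626    0.1394    0.0689    1.0657    0.0838    0.0675    0.0458    0.1198]
  [  0.0515    0.1240    0.0846    0.0437    1.0309    0.0535    0.0619    0.1207]
  [  0.1201    0.0955    0.0796    0.1175    0.1268    1.0739    0.1158    0.1389]
  [  0.1199    0.1422    0.0812    0.1166    0.0877    0.0382    1.0385    0.0731]
  [  0.1362    0.1440    0.0738    0.1141    0.0560    0.1005    0.0734    1.0673]
Total output x = L · d:
  x_0 = 1.0754·88 + 0.0995·38 + 0.0854·61 + 0.1213·99 + 0.1131·52 + 0.0782·89 + 0.1199·17 + 0.0861·85 = 137.8240
  x_1 = 0.1492·88 + 1.1364·38 + 0.0743·61 + 0.1064·99 + 0.0449·52 + 0.0846·89 + 0.0454·17 + 0.1448·85 = 94.3222
  x_2 = 0.1162·88 + 0.1331·38 + 1.0662·61 + 0.0739·99 + 0.0451·52 + 0.0326·89 + 0.0735·17 + 0.0446·85 = 97.9250
  x_3 = 0.0626·88 + 0.1394·38 + 0.0689·61 + 1.0657·99 + 0.0838·52 + 0.0675·89 + 0.0458·17 + 0.1198·85 = 141.8397
  x_4 = 0.0515·88 + 0.1240·38 + 0.0846·61 + 0.0437·99 + 1.0309·52 + 0.0535·89 + 0.0619·17 + 0.1207·85 = 88.4097
  x_5 = 0.1201·88 + 0.0955·38 + 0.0796·61 + 0.1175·99 + 0.1268·52 + 1.0739·89 + 0.1158·17 + 0.1389·85 = 146.6253
  x_6 = 0.1199·88 + 0.1422·38 + 0.0812·61 + 0.1166·99 + 0.0877·52 + 0.0382·89 + 1.0385·17 + 0.0731·85 = 64.2845
  x_7 = 0.1362·88 + 0.1440·38 + 0.0738·61 + 0.1141·99 + 0.0560·52 + 0.1005·89 + 0.0734·17 + 1.0673·85 = 137.0840

137.8240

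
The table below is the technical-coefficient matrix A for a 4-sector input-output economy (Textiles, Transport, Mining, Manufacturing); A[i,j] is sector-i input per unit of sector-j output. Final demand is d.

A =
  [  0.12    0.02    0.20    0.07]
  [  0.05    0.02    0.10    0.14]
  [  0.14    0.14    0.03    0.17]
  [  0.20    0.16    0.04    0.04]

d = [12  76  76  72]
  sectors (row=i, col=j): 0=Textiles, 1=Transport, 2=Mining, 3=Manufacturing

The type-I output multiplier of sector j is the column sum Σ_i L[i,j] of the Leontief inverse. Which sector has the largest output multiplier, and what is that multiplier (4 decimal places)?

Form M = I − A:
  [  0.88   -0.02   -0.20   -0.07]
  [ -0.05    0.98   -0.10   -0.14]
  [ -0.14   -0.14    0.97   -0.17]
  [ -0.20   -0.16   -0.04    0.96]
Leontief inverse L = M⁻¹:
  [  1.2174    0.0871    0.2661    0.1486]
  [  0.1278    1.0751    0.1451    0.1918]
  [  0.2441    0.2038    1.1124    0.2445]
  [  0.2851    0.2058    0.1260    1.1148]
Total output x = L · d:
  x_0 = 1.2174·12 + 0.0871·76 + 0.2661·76 + 0.1486·72 = 52.1555
  x_1 = 0.1278·12 + 1.0751·76 + 0.1451·76 + 0.1918·72 = 108.0715
  x_2 = 0.2441·12 + 0.2038·76 + 1.1124·76 + 0.2445·72 = 120.5618
  x_3 = 0.2851·12 + 0.2058·76 + 0.1260·76 + 1.1148·72 = 108.9011
Output multipliers (column sums of L):
  Textiles: 1.8744
  Transport: 1.5718
  Mining: 1.6495
  Manufacturing: 1.6997

Textiles (1.8744)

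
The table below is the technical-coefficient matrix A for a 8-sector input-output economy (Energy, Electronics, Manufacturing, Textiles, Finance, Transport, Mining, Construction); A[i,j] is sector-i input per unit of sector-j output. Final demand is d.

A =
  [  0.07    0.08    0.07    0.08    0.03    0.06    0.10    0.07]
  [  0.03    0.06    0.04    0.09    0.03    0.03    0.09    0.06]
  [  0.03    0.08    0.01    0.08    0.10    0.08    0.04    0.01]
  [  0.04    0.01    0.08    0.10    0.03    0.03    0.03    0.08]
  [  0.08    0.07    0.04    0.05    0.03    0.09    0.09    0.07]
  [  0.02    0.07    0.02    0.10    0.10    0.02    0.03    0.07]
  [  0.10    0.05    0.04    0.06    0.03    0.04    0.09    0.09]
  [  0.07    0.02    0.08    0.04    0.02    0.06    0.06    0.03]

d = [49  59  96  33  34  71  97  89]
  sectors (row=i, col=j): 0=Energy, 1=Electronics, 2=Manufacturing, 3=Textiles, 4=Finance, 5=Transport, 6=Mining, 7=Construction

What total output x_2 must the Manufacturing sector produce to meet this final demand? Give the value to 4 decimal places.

143.4352

Form M = I − A:
  [  0.93   -0.08   -0.07   -0.08   -0.03   -0.06   -0.10   -0.07]
  [ -0.03    0.94   -0.04   -0.09   -0.03   -0.03   -0.09   -0.06]
  [ -0.03   -0.08    0.99   -0.08   -0.10   -0.08   -0.04   -0.01]
  [ -0.04   -0.01   -0.08    0.90   -0.03   -0.03   -0.03   -0.08]
  [ -0.08   -0.07   -0.04   -0.05    0.97   -0.09   -0.09   -0.07]
  [ -0.02   -0.07   -0.02   -0.10   -0.10    0.98   -0.03   -0.07]
  [ -0.10   -0.05   -0.04   -0.06   -0.03   -0.04    0.91   -0.09]
  [ -0.07   -0.02   -0.08   -0.04   -0.02   -0.06   -0.06    0.97]
Leontief inverse L = M⁻¹:
  [  1.1271    0.1334    0.1206    0.1577    0.0755    0.1097    0.1674    0.1327]
  [  0.0746    1.0981    0.0800    0.1488    0.0627    0.0674    0.1408    0.1089]
  [  0.0725    0.1219    1.0481    0.1413    0.1347    0.1180    0.0921    0.0620]
  [  0.0787    0.0451    0.1173    1.1543    0.0633    0.0673    0.0728    0.1211]
  [  0.1334    0.1210    0.0870    0.1223    1.0729    0.1355    0.1536    0.1296]
  [  0.0639    0.1078    0.0612    0.1576    0.1307    1.0600    0.0813    0.1184]
  [  0.1543    0.0979    0.0882    0.1281    0.0684    0.0859    1.1529    0.1468]
  [  0.1083    0.0594    0.1127    0.0939    0.0549    0.0955    0.1051    1.0719]
Total output x = L · d:
  x_0 = 1.1271·49 + 0.1334·59 + 0.1206·96 + 0.1577·33 + 0.0755·34 + 0.1097·71 + 0.1674·97 + 0.1327·89 = 118.2758
  x_1 = 0.0746·49 + 1.0981·59 + 0.0800·96 + 0.1488·33 + 0.0627·34 + 0.0674·71 + 0.1408·97 + 0.1089·89 = 111.2983
  x_2 = 0.0725·49 + 0.1219·59 + 1.0481·96 + 0.1413·33 + 0.1347·34 + 0.1180·71 + 0.0921·97 + 0.0620·89 = 143.4352
  x_3 = 0.0787·49 + 0.0451·59 + 0.1173·96 + 1.1543·33 + 0.0633·34 + 0.0673·71 + 0.0728·97 + 0.1211·89 = 80.6388
  x_4 = 0.1334·49 + 0.1210·59 + 0.0870·96 + 0.1223·33 + 1.0729·34 + 0.1355·71 + 0.1536·97 + 0.1296·89 = 98.5906
  x_5 = 0.0639·49 + 0.1078·59 + 0.0612·96 + 0.1576·33 + 0.1307·34 + 1.0600·71 + 0.0813·97 + 0.1184·89 = 118.6899
  x_6 = 0.1543·49 + 0.0979·59 + 0.0882·96 + 0.1281·33 + 0.0684·34 + 0.0859·71 + 1.1529·97 + 0.1468·89 = 159.3414
  x_7 = 0.1083·49 + 0.0594·59 + 0.1127·96 + 0.0939·33 + 0.0549·34 + 0.0955·71 + 0.1051·97 + 1.0719·89 = 136.9684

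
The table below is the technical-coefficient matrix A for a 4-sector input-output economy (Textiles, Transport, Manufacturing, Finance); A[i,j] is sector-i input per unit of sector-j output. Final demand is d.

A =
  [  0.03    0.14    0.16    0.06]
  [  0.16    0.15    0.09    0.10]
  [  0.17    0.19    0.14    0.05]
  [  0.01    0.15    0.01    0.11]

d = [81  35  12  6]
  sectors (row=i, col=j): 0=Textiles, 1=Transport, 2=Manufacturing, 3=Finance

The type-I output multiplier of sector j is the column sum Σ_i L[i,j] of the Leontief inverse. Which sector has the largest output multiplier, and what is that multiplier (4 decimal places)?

Transport (2.1177)

Form M = I − A:
  [  0.97   -0.14   -0.16   -0.06]
  [ -0.16    0.85   -0.09   -0.10]
  [ -0.17   -0.19    0.86   -0.05]
  [ -0.01   -0.15   -0.01    0.89]
Leontief inverse L = M⁻¹:
  [  1.1159    0.2572    0.2359    0.1174]
  [  0.2462    1.2881    0.1826    0.1716]
  [  0.2783    0.3485    1.2525    0.1283]
  [  0.0572    0.2239    0.0475    1.1553]
Total output x = L · d:
  x_0 = 1.1159·81 + 0.2572·35 + 0.2359·12 + 0.1174·6 = 102.9275
  x_1 = 0.2462·81 + 1.2881·35 + 0.1826·12 + 0.1716·6 = 68.2516
  x_2 = 0.2783·81 + 0.3485·35 + 1.2525·12 + 0.1283·6 = 50.5394
  x_3 = 0.0572·81 + 0.2239·35 + 0.0475·12 + 1.1553·6 = 19.9690
Output multipliers (column sums of L):
  Textiles: 1.6976
  Transport: 2.1177
  Manufacturing: 1.7185
  Finance: 1.5725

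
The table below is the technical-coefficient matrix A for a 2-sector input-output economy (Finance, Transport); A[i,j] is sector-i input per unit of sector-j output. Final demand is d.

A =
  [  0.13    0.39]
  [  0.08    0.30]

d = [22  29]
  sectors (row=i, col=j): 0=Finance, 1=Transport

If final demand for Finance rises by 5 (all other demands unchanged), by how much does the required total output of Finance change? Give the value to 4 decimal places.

Form M = I − A:
  [  0.87   -0.39]
  [ -0.08    0.70]
Leontief inverse L = M⁻¹:
  [  1.2115    0.6750]
  [  0.1385    1.5057]
Total output x = L · d:
  x_0 = 1.2115·22 + 0.6750·29 = 46.2271
  x_1 = 0.1385·22 + 1.5057·29 = 46.7117
Δx_0 = L[0,0] · Δd_0 = 1.2115 · 5 = 6.0575

6.0575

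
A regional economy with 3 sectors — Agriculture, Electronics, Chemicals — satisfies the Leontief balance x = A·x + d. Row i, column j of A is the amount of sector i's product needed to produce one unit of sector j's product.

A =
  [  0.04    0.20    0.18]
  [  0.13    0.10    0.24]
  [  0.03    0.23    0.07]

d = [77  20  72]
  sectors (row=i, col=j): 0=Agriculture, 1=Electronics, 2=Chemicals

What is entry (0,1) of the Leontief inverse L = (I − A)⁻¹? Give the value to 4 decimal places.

L[0,1] = 0.3182

Form M = I − A:
  [  0.96   -0.20   -0.18]
  [ -0.13    0.90   -0.24]
  [ -0.03   -0.23    0.93]
Leontief inverse L = M⁻¹:
  [  1.0939    0.3182    0.2938]
  [  0.1792    1.2417    0.3551]
  [  0.0796    0.3174    1.1726]
Total output x = L · d:
  x_0 = 1.0939·77 + 0.3182·20 + 0.2938·72 = 111.7537
  x_1 = 0.1792·77 + 1.2417·20 + 0.3551·72 = 64.2052
  x_2 = 0.0796·77 + 0.3174·20 + 1.1726·72 = 96.9030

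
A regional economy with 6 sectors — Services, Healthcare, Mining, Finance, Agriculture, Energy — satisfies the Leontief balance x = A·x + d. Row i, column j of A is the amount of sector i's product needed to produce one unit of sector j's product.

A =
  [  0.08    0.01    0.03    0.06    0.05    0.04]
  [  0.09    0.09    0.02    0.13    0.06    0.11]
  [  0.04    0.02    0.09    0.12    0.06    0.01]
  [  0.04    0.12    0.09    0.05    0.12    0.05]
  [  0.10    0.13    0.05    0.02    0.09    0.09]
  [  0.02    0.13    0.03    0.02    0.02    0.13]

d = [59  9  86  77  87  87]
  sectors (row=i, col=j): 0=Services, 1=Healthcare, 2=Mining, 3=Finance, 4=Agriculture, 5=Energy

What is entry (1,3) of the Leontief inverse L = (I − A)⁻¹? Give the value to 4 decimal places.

L[1,3] = 0.1826

Form M = I − A:
  [  0.92   -0.01   -0.03   -0.06   -0.05   -0.04]
  [ -0.09    0.91   -0.02   -0.13   -0.06   -0.11]
  [ -0.04   -0.02    0.91   -0.12   -0.06   -0.01]
  [ -0.04   -0.12   -0.09    0.95   -0.12   -0.05]
  [ -0.10   -0.13   -0.05   -0.02    0.91   -0.09]
  [ -0.02   -0.13   -0.03   -0.02   -0.02    0.87]
Leontief inverse L = M⁻¹:
  [  1.1078    0.0463    0.0528    0.0861    0.0803    0.0706]
  [  0.1414    1.1679    0.0607    0.1826    0.1167    0.1774]
  [  0.0749    0.0680    1.1259    0.1594    0.1048    0.0450]
  [  0.0939    0.1908    0.1301    1.1071    0.1748    0.1116]
  [  0.1535    0.1983    0.0845    0.0748    1.1393    0.1553]
  [  0.0549    0.1869    0.0540    0.0619    0.0531    1.1852]
Total output x = L · d:
  x_0 = 1.1078·59 + 0.0463·9 + 0.0528·86 + 0.0861·77 + 0.0803·87 + 0.0706·87 = 90.0829
  x_1 = 0.1414·59 + 1.1679·9 + 0.0607·86 + 0.1826·77 + 0.1167·87 + 0.1774·87 = 63.7224
  x_2 = 0.0749·59 + 0.0680·9 + 1.1259·86 + 0.1594·77 + 0.1048·87 + 0.0450·87 = 127.1660
  x_3 = 0.0939·59 + 0.1908·9 + 0.1301·86 + 1.1071·77 + 0.1748·87 + 0.1116·87 = 128.6082
  x_4 = 0.1535·59 + 0.1983·9 + 0.0845·86 + 0.0748·77 + 1.1393·87 + 0.1553·87 = 136.4936
  x_5 = 0.0549·59 + 0.1869·9 + 0.0540·86 + 0.0619·77 + 0.0531·87 + 1.1852·87 = 122.0719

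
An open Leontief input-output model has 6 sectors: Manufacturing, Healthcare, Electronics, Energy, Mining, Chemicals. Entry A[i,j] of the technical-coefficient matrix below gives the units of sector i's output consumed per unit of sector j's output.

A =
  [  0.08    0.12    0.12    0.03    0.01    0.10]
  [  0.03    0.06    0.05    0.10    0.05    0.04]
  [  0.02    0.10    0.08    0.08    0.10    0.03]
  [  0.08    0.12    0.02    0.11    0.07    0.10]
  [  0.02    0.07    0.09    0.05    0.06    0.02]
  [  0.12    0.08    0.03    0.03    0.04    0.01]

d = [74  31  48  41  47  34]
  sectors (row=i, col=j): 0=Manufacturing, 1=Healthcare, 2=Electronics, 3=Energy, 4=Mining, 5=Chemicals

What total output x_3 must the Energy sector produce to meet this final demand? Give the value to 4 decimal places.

76.9121

Form M = I − A:
  [  0.92   -0.12   -0.12   -0.03   -0.01   -0.10]
  [ -0.03    0.94   -0.05   -0.10   -0.05   -0.04]
  [ -0.02   -0.10    0.92   -0.08   -0.10   -0.03]
  [ -0.08   -0.12   -0.02    0.89   -0.07   -0.10]
  [ -0.02   -0.07   -0.09   -0.05    0.94   -0.02]
  [ -0.12   -0.08   -0.03   -0.03   -0.04    0.99]
Leontief inverse L = M⁻¹:
  [  1.1225    0.1869    0.1678    0.0814    0.0516    0.1353]
  [  0.0611    1.1103    0.0816    0.1411    0.0819    0.0694]
  [  0.0519    0.1582    1.1209    0.1303    0.1405    0.0616]
  [  0.1304    0.1934    0.0685    1.1670    0.1120    0.1432]
  [  0.0435    0.1148    0.1221    0.0881    1.0918    0.0437]
  [  0.1483    0.1277    0.0679    0.0641    0.0646    1.0401]
Total output x = L · d:
  x_0 = 1.1225·74 + 0.1869·31 + 0.1678·48 + 0.0814·41 + 0.0516·47 + 0.1353·34 = 107.2753
  x_1 = 0.0611·74 + 1.1103·31 + 0.0816·48 + 0.1411·41 + 0.0819·47 + 0.0694·34 = 54.8516
  x_2 = 0.0519·74 + 0.1582·31 + 1.1209·48 + 0.1303·41 + 0.1405·47 + 0.0616·34 = 76.5928
  x_3 = 0.1304·74 + 0.1934·31 + 0.0685·48 + 1.1670·41 + 0.1120·47 + 0.1432·34 = 76.9121
  x_4 = 0.0435·74 + 0.1148·31 + 0.1221·48 + 0.0881·41 + 1.0918·47 + 0.0437·34 = 69.0516
  x_5 = 0.1483·74 + 0.1277·31 + 0.0679·48 + 0.0641·41 + 0.0646·47 + 1.0401·34 = 59.2206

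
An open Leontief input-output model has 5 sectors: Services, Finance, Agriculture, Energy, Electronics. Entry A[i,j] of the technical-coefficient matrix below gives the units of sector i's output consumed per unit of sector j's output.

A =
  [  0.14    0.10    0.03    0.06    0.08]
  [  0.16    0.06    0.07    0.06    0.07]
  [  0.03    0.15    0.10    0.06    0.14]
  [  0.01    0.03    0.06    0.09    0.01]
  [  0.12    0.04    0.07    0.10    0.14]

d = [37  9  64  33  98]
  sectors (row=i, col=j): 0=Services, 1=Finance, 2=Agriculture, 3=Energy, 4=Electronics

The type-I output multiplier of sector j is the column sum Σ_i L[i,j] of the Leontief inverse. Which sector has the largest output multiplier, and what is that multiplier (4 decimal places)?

Form M = I − A:
  [  0.86   -0.10   -0.03   -0.06   -0.08]
  [ -0.16    0.94   -0.07   -0.06   -0.07]
  [ -0.03   -0.15    0.90   -0.06   -0.14]
  [ -0.01   -0.03   -0.06    0.91   -0.01]
  [ -0.12   -0.04   -0.07   -0.10    0.86]
Leontief inverse L = M⁻¹:
  [  1.2136    0.1497    0.0701    0.1096    0.1378]
  [  0.2311    1.1154    0.1121    0.1107    0.1318]
  [  0.1110    0.2094    1.1560    0.1212    0.2170]
  [  0.0304    0.0533    0.0820    1.1135    0.0335]
  [  0.1927    0.0960    0.1186    0.1598    1.2097]
Total output x = L · d:
  x_0 = 1.2136·37 + 0.1497·9 + 0.0701·64 + 0.1096·33 + 0.1378·98 = 67.8556
  x_1 = 0.2311·37 + 1.1154·9 + 0.1121·64 + 0.1107·33 + 0.1318·98 = 42.3348
  x_2 = 0.1110·37 + 0.2094·9 + 1.1560·64 + 0.1212·33 + 0.2170·98 = 105.2394
  x_3 = 0.0304·37 + 0.0533·9 + 0.0820·64 + 1.1135·33 + 0.0335·98 = 46.8759
  x_4 = 0.1927·37 + 0.0960·9 + 0.1186·64 + 0.1598·33 + 1.2097·98 = 139.4075
Output multipliers (column sums of L):
  Services: 1.7787
  Finance: 1.6238
  Agriculture: 1.5389
  Energy: 1.6148
  Electronics: 1.7297

Services (1.7787)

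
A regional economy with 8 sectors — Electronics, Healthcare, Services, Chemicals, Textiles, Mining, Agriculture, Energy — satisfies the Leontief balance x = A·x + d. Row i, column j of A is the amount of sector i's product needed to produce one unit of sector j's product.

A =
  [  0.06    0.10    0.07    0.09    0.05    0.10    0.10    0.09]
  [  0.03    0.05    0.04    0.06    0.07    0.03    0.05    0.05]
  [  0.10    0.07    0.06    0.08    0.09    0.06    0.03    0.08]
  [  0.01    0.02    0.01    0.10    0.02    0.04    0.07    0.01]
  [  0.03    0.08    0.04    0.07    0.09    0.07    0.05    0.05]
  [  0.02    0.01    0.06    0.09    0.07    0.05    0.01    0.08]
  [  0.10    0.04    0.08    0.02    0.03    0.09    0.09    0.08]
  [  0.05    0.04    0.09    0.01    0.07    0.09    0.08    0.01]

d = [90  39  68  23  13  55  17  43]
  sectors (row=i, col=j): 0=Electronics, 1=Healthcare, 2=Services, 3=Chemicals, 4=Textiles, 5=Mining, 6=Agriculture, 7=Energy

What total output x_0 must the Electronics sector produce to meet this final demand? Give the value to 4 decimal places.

141.2696

Form M = I − A:
  [  0.94   -0.10   -0.07   -0.09   -0.05   -0.10   -0.10   -0.09]
  [ -0.03    0.95   -0.04   -0.06   -0.07   -0.03   -0.05   -0.05]
  [ -0.10   -0.07    0.94   -0.08   -0.09   -0.06   -0.03   -0.08]
  [ -0.01   -0.02   -0.01    0.90   -0.02   -0.04   -0.07   -0.01]
  [ -0.03   -0.08   -0.04   -0.07    0.91   -0.07   -0.05   -0.05]
  [ -0.02   -0.01   -0.06   -0.09   -0.07    0.95   -0.01   -0.08]
  [ -0.10   -0.04   -0.08   -0.02   -0.03   -0.09    0.91   -0.08]
  [ -0.05   -0.04   -0.09   -0.01   -0.07   -0.09   -0.08    0.99]
Leontief inverse L = M⁻¹:
  [  1.1197    0.1576    0.1381    0.1677    0.1225    0.1788    0.1717    0.1571]
  [  0.0636    1.0851    0.0778    0.1049    0.1125    0.0756    0.0919    0.0872]
  [  0.1496    0.1255    1.1180    0.1514    0.1555    0.1301    0.0939    0.1378]
  [  0.0325    0.0400    0.0345    1.1333    0.0447    0.0707    0.1004    0.0353]
  [  0.0693    0.1222    0.0861    0.1275    1.1437    0.1248    0.0997    0.0966]
  [  0.0515    0.0435    0.0971    0.1374    0.1135    1.0953    0.0502    0.1144]
  [  0.1555    0.0926    0.1423    0.0849    0.0929    0.1612    1.1516    0.1419]
  [  0.0952    0.0837    0.1385    0.0663    0.1240    0.1461    0.1266    1.0631]
Total output x = L · d:
  x_0 = 1.1197·90 + 0.1576·39 + 0.1381·68 + 0.1677·23 + 0.1225·13 + 0.1788·55 + 0.1717·17 + 0.1571·43 = 141.2696
  x_1 = 0.0636·90 + 1.0851·39 + 0.0778·68 + 0.1049·23 + 0.1125·13 + 0.0756·55 + 0.0919·17 + 0.0872·43 = 66.6781
  x_2 = 0.1496·90 + 0.1255·39 + 1.1180·68 + 0.1514·23 + 0.1555·13 + 0.1301·55 + 0.0939·17 + 0.1378·43 = 114.5679
  x_3 = 0.0325·90 + 0.0400·39 + 0.0345·68 + 1.1333·23 + 0.0447·13 + 0.0707·55 + 0.1004·17 + 0.0353·43 = 40.5945
  x_4 = 0.0693·90 + 0.1222·39 + 0.0861·68 + 0.1275·23 + 1.1437·13 + 0.1248·55 + 0.0997·17 + 0.0966·43 = 47.3755
  x_5 = 0.0515·90 + 0.0435·39 + 0.0971·68 + 0.1374·23 + 0.1135·13 + 1.0953·55 + 0.0502·17 + 0.1144·43 = 83.5884
  x_6 = 0.1555·90 + 0.0926·39 + 0.1423·68 + 0.0849·23 + 0.0929·13 + 0.1612·55 + 1.1516·17 + 0.1419·43 = 64.9876
  x_7 = 0.0952·90 + 0.0837·39 + 0.1385·68 + 0.0663·23 + 0.1240·13 + 0.1461·55 + 0.1266·17 + 1.0631·43 = 80.2888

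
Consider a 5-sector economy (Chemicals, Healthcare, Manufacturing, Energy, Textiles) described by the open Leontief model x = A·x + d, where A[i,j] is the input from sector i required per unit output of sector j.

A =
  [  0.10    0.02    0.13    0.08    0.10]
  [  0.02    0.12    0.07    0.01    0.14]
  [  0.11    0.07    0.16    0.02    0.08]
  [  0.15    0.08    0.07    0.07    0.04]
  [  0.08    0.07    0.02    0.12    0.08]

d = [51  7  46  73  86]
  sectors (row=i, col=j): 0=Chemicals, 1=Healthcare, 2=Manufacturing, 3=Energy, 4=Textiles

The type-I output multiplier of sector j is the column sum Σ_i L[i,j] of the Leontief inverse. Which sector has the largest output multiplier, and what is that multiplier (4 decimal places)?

Form M = I − A:
  [  0.90   -0.02   -0.13   -0.08   -0.10]
  [ -0.02    0.88   -0.07   -0.01   -0.14]
  [ -0.11   -0.07    0.84   -0.02   -0.08]
  [ -0.15   -0.08   -0.07    0.93   -0.04]
  [ -0.08   -0.07   -0.02   -0.12    0.92]
Leontief inverse L = M⁻¹:
  [  1.1726    0.0670    0.2014    0.1267    0.1607]
  [  0.0653    1.1669    0.1159    0.0460    0.1967]
  [  0.1773    0.1198    1.2366    0.0622    0.1477]
  [  0.2141    0.1251    0.1386    1.1113    0.1027]
  [  0.1387    0.1135    0.0713    0.1608    1.1325]
Total output x = L · d:
  x_0 = 1.1726·51 + 0.0670·7 + 0.2014·46 + 0.1267·73 + 0.1607·86 = 92.6014
  x_1 = 0.0653·51 + 1.1669·7 + 0.1159·46 + 0.0460·73 + 0.1967·86 = 37.1063
  x_2 = 0.1773·51 + 0.1198·7 + 1.2366·46 + 0.0622·73 + 0.1477·86 = 84.0102
  x_3 = 0.2141·51 + 0.1251·7 + 0.1386·46 + 1.1113·73 + 0.1027·86 = 108.1191
  x_4 = 0.1387·51 + 0.1135·7 + 0.0713·46 + 0.1608·73 + 1.1325·86 = 120.2827
Output multipliers (column sums of L):
  Chemicals: 1.7679
  Healthcare: 1.5923
  Manufacturing: 1.7638
  Energy: 1.5070
  Textiles: 1.7403

Chemicals (1.7679)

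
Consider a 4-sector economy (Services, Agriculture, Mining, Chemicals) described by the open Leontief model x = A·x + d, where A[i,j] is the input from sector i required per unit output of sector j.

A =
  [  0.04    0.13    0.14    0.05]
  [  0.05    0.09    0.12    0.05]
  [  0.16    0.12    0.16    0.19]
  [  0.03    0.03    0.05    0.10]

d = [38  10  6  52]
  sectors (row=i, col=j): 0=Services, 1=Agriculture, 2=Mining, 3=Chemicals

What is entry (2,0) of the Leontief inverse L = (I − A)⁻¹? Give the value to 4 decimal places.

L[2,0] = 0.2330

Form M = I − A:
  [  0.96   -0.13   -0.14   -0.05]
  [ -0.05    0.91   -0.12   -0.05]
  [ -0.16   -0.12    0.84   -0.19]
  [ -0.03   -0.03   -0.05    0.90]
Leontief inverse L = M⁻¹:
  [  1.0911    0.1881    0.2157    0.1166]
  [  0.0936    1.1402    0.1849    0.1076]
  [  0.2330    0.2114    1.2770    0.2943]
  [  0.0524    0.0560    0.0843    1.1349]
Total output x = L · d:
  x_0 = 1.0911·38 + 0.1881·10 + 0.2157·6 + 0.1166·52 = 50.6984
  x_1 = 0.0936·38 + 1.1402·10 + 0.1849·6 + 0.1076·52 = 21.6603
  x_2 = 0.2330·38 + 0.2114·10 + 1.2770·6 + 0.2943·52 = 33.9348
  x_3 = 0.0524·38 + 0.0560·10 + 0.0843·6 + 1.1349·52 = 62.0750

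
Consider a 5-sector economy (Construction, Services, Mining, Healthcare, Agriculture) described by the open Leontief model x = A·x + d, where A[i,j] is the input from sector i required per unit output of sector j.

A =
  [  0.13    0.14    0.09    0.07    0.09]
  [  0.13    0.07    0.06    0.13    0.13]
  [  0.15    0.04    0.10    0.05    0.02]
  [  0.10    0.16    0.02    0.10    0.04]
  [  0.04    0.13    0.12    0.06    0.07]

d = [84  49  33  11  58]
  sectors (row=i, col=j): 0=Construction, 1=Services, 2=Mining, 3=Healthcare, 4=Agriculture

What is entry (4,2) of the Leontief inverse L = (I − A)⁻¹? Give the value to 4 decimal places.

L[4,2] = 0.1793

Form M = I − A:
  [  0.87   -0.14   -0.09   -0.07   -0.09]
  [ -0.13    0.93   -0.06   -0.13   -0.13]
  [ -0.15   -0.04    0.90   -0.05   -0.02]
  [ -0.10   -0.16   -0.02    0.90   -0.04]
  [ -0.04   -0.13   -0.12   -0.06    0.93]
Leontief inverse L = M⁻¹:
  [  1.2391    0.2426    0.1653    0.1515    0.1639]
  [  0.2325    1.1798    0.1331    0.2092    0.1993]
  [  0.2302    0.1112    1.1528    0.1025    0.0670]
  [  0.1898    0.2483    0.0756    1.1730    0.1052]
  [  0.1277    0.2057    0.1793    0.1247    1.1256]
Total output x = L · d:
  x_0 = 1.2391·84 + 0.2426·49 + 0.1653·33 + 0.1515·11 + 0.1639·58 = 132.6048
  x_1 = 0.2325·84 + 1.1798·49 + 0.1331·33 + 0.2092·11 + 0.1993·58 = 95.5900
  x_2 = 0.2302·84 + 0.1112·49 + 1.1528·33 + 0.1025·11 + 0.0670·58 = 67.8472
  x_3 = 0.1898·84 + 0.2483·49 + 0.0756·33 + 1.1730·11 + 0.1052·58 = 49.6081
  x_4 = 0.1277·84 + 0.2057·49 + 0.1793·33 + 0.1247·11 + 1.1256·58 = 93.3861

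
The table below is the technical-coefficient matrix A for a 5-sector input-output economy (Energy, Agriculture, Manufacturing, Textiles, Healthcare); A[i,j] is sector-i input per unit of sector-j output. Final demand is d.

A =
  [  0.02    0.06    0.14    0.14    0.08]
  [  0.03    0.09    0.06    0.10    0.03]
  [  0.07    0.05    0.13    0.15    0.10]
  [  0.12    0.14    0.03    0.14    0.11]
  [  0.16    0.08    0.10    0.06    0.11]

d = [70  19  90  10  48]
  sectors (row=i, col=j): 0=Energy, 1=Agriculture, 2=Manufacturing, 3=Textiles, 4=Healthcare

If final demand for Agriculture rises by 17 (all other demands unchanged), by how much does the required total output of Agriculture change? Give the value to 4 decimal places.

Form M = I − A:
  [  0.98   -0.06   -0.14   -0.14   -0.08]
  [ -0.03    0.91   -0.06   -0.10   -0.03]
  [ -0.07   -0.05    0.87   -0.15   -0.10]
  [ -0.12   -0.14   -0.03    0.86   -0.11]
  [ -0.16   -0.08   -0.10   -0.06    0.89]
Leontief inverse L = M⁻¹:
  [  1.0948    0.1348    0.2118    0.2418    0.1566]
  [  0.0760    1.1426    0.1058    0.1692    0.0781]
  [  0.1540    0.1342    1.2142    0.2655    0.1876]
  [  0.2005    0.2296    0.1137    1.2555    0.1937]
  [  0.2345    0.1575    0.1917    0.1731    1.1929]
Total output x = L · d:
  x_0 = 1.0948·70 + 0.1348·19 + 0.2118·90 + 0.2418·10 + 0.1566·48 = 108.2003
  x_1 = 0.0760·70 + 1.1426·19 + 0.1058·90 + 0.1692·10 + 0.0781·48 = 41.9994
  x_2 = 0.1540·70 + 0.1342·19 + 1.2142·90 + 0.2655·10 + 0.1876·48 = 134.2655
  x_3 = 0.2005·70 + 0.2296·19 + 0.1137·90 + 1.2555·10 + 0.1937·48 = 50.4806
  x_4 = 0.2345·70 + 0.1575·19 + 0.1917·90 + 0.1731·10 + 1.1929·48 = 95.6487
Δx_1 = L[1,1] · Δd_1 = 1.1426 · 17 = 19.4246

19.4246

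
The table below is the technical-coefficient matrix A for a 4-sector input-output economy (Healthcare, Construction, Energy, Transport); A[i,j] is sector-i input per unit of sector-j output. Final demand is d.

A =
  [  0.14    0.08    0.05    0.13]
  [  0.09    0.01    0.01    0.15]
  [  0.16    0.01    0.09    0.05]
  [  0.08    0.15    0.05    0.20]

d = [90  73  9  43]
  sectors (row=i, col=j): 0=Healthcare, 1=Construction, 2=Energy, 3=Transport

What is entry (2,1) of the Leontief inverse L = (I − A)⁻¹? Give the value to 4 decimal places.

Form M = I − A:
  [  0.86   -0.08   -0.05   -0.13]
  [ -0.09    0.99   -0.01   -0.15]
  [ -0.16   -0.01    0.91   -0.05]
  [ -0.08   -0.15   -0.05    0.80]
Leontief inverse L = M⁻¹:
  [  1.2129    0.1332    0.0806    0.2271]
  [  0.1369    1.0551    0.0313    0.2220]
  [  0.2236    0.0468    1.1180    0.1150]
  [  0.1609    0.2141    0.0838    1.3215]
Total output x = L · d:
  x_0 = 1.2129·90 + 0.1332·73 + 0.0806·9 + 0.2271·43 = 129.3734
  x_1 = 0.1369·90 + 1.0551·73 + 0.0313·9 + 0.2220·43 = 99.1745
  x_2 = 0.2236·90 + 0.0468·73 + 1.1180·9 + 0.1150·43 = 38.5451
  x_3 = 0.1609·90 + 0.2141·73 + 0.0838·9 + 1.3215·43 = 87.6916

L[2,1] = 0.0468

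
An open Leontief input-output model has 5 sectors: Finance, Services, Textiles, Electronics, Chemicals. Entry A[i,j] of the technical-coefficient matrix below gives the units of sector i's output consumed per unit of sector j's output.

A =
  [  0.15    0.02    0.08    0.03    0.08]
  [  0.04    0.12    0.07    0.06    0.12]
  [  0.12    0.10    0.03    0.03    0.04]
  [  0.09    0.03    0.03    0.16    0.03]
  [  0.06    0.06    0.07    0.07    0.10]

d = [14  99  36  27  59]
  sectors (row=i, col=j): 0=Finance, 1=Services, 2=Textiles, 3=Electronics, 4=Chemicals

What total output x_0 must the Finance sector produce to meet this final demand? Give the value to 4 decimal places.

Form M = I − A:
  [  0.85   -0.02   -0.08   -0.03   -0.08]
  [ -0.04    0.88   -0.07   -0.06   -0.12]
  [ -0.12   -0.10    0.97   -0.03   -0.04]
  [ -0.09   -0.03   -0.03    0.84   -0.03]
  [ -0.06   -0.06   -0.07   -0.07    0.90]
Leontief inverse L = M⁻¹:
  [  1.2100    0.0508    0.1141    0.0610    0.1214]
  [  0.0933    1.1660    0.1075    0.1048    0.1720]
  [  0.1683    0.1321    1.0621    0.0602    0.0818]
  [  0.1430    0.0552    0.0576    1.2068    0.0629]
  [  0.1111    0.0957    0.1019    0.1096    1.1419]
Total output x = L · d:
  x_0 = 1.2100·14 + 0.0508·99 + 0.1141·36 + 0.0610·27 + 0.1214·59 = 34.8933
  x_1 = 0.0933·14 + 1.1660·99 + 0.1075·36 + 0.1048·27 + 0.1720·59 = 133.5889
  x_2 = 0.1683·14 + 0.1321·99 + 1.0621·36 + 0.0602·27 + 0.0818·59 = 60.1261
  x_3 = 0.1430·14 + 0.0552·99 + 0.0576·36 + 1.2068·27 + 0.0629·59 = 45.8366
  x_4 = 0.1111·14 + 0.0957·99 + 0.1019·36 + 0.1096·27 + 1.1419·59 = 85.0293

34.8933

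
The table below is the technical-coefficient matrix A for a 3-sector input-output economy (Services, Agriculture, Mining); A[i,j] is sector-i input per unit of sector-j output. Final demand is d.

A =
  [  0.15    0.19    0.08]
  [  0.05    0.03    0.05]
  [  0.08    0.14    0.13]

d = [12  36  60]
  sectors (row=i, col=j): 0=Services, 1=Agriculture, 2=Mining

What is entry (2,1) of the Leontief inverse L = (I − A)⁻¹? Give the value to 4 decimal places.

L[2,1] = 0.1929

Form M = I − A:
  [  0.85   -0.19   -0.08]
  [ -0.05    0.97   -0.05]
  [ -0.08   -0.14    0.87]
Leontief inverse L = M⁻¹:
  [  1.2032    0.2537    0.1252]
  [  0.0683    1.0540    0.0669]
  [  0.1216    0.1929    1.1717]
Total output x = L · d:
  x_0 = 1.2032·12 + 0.2537·36 + 0.1252·60 = 31.0864
  x_1 = 0.0683·12 + 1.0540·36 + 0.0669·60 = 42.7729
  x_2 = 0.1216·12 + 0.1929·36 + 1.1717·60 = 78.7070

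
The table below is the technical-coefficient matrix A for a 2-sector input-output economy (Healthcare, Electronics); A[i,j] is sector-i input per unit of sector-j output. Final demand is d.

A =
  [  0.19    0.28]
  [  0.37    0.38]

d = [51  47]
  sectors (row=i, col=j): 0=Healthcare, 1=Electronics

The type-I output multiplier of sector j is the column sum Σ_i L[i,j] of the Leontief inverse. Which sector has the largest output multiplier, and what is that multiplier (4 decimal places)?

Form M = I − A:
  [  0.81   -0.28]
  [ -0.37    0.62]
Leontief inverse L = M⁻¹:
  [  1.5554    0.7025]
  [  0.9282    2.0321]
Total output x = L · d:
  x_0 = 1.5554·51 + 0.7025·47 = 112.3432
  x_1 = 0.9282·51 + 2.0321·47 = 142.8500
Output multipliers (column sums of L):
  Healthcare: 2.4837
  Electronics: 2.7346

Electronics (2.7346)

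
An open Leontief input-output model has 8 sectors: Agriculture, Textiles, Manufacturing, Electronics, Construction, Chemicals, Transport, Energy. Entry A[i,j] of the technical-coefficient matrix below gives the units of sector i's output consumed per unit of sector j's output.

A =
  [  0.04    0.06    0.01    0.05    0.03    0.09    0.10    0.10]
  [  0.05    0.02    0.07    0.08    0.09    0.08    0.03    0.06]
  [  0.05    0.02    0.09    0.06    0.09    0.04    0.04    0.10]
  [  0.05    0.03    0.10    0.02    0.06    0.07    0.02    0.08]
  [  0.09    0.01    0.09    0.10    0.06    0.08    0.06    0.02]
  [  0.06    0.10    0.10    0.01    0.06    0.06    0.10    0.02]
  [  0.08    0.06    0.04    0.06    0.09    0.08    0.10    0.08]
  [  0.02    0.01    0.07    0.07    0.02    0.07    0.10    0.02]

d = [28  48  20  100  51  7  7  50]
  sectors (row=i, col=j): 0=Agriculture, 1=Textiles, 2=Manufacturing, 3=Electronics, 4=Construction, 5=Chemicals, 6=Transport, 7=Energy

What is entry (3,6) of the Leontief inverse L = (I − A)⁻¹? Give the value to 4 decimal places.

L[3,6] = 0.0792

Form M = I − A:
  [  0.96   -0.06   -0.01   -0.05   -0.03   -0.09   -0.10   -0.10]
  [ -0.05    0.98   -0.07   -0.08   -0.09   -0.08   -0.03   -0.06]
  [ -0.05   -0.02    0.91   -0.06   -0.09   -0.04   -0.04   -0.10]
  [ -0.05   -0.03   -0.10    0.98   -0.06   -0.07   -0.02   -0.08]
  [ -0.09   -0.01   -0.09   -0.10    0.94   -0.08   -0.06   -0.02]
  [ -0.06   -0.10   -0.10   -0.01   -0.06    0.94   -0.10   -0.02]
  [ -0.08   -0.06   -0.04   -0.06   -0.09   -0.08    0.90   -0.08]
  [ -0.02   -0.01   -0.07   -0.07   -0.02   -0.07   -0.10    0.98]
Leontief inverse L = M⁻¹:
  [  1.0915    0.1004    0.0759    0.1004    0.0877    0.1571    0.1705    0.1524]
  [  0.1021    1.0567    0.1400    0.1304    0.1468    0.1443    0.0941    0.1137]
  [  0.1015    0.0537    1.1593    0.1141    0.1468    0.1052    0.1058    0.1550]
  [  0.0947    0.0619    0.1612    1.0668    0.1109    0.1264    0.0792    0.1283]
  [  0.1461    0.0523    0.1618    0.1516    1.1224    0.1494    0.1292    0.0835]
  [  0.1185    0.1409    0.1706    0.0690    0.1283    1.1312    0.1705    0.0834]
  [  0.1455    0.1075    0.1208    0.1247    0.1614    0.1630    1.1842    0.1472]
  [  0.0636    0.0432    0.1251    0.1085    0.0702    0.1217    0.1533    1.0676]
Total output x = L · d:
  x_0 = 1.0915·28 + 0.1004·48 + 0.0759·20 + 0.1004·100 + 0.0877·51 + 0.1571·7 + 0.1705·7 + 0.1524·50 = 61.3216
  x_1 = 0.1021·28 + 1.0567·48 + 0.1400·20 + 0.1304·100 + 0.1468·51 + 0.1443·7 + 0.0941·7 + 0.1137·50 = 84.2554
  x_2 = 0.1015·28 + 0.0537·48 + 1.1593·20 + 0.1141·100 + 0.1468·51 + 0.1052·7 + 0.1058·7 + 0.1550·50 = 56.7358
  x_3 = 0.0947·28 + 0.0619·48 + 0.1612·20 + 1.0668·100 + 0.1109·51 + 0.1264·7 + 0.0792·7 + 0.1283·50 = 129.0353
  x_4 = 0.1461·28 + 0.0523·48 + 0.1618·20 + 0.1516·100 + 1.1224·51 + 0.1494·7 + 0.1292·7 + 0.0835·50 = 88.3610
  x_5 = 0.1185·28 + 0.1409·48 + 0.1706·20 + 0.0690·100 + 0.1283·51 + 1.1312·7 + 0.1705·7 + 0.0834·50 = 40.2199
  x_6 = 0.1455·28 + 0.1075·48 + 0.1208·20 + 0.1247·100 + 0.1614·51 + 0.1630·7 + 1.1842·7 + 0.1472·50 = 49.1445
  x_7 = 0.0636·28 + 0.0432·48 + 0.1251·20 + 0.1085·100 + 0.0702·51 + 0.1217·7 + 0.1533·7 + 1.0676·50 = 76.0919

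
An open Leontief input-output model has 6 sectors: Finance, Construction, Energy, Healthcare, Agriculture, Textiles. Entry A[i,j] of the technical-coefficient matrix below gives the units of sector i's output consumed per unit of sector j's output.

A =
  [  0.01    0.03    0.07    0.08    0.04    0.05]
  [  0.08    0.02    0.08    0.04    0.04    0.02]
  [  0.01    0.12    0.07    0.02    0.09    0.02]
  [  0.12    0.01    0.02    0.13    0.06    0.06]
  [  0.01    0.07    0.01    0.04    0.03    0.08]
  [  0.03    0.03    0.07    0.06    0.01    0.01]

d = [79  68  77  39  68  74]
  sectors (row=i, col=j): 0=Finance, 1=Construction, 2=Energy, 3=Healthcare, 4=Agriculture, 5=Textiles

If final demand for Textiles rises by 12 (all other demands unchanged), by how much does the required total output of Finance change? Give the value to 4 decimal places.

Form M = I − A:
  [  0.99   -0.03   -0.07   -0.08   -0.04   -0.05]
  [ -0.08    0.98   -0.08   -0.04   -0.04   -0.02]
  [ -0.01   -0.12    0.93   -0.02   -0.09   -0.02]
  [ -0.12   -0.01   -0.02    0.87   -0.06   -0.06]
  [ -0.01   -0.07   -0.01   -0.04    0.97   -0.08]
  [ -0.03   -0.03   -0.07   -0.06   -0.01    0.99]
Leontief inverse L = M⁻¹:
  [  1.0306    0.0500    0.0898    0.1065    0.0602    0.0662]
  [  0.0947    1.0419    0.1015    0.0643    0.0606    0.0367]
  [  0.0302    0.1446    1.0950    0.0424    0.1118    0.0382]
  [  0.1490    0.0310    0.0466    1.1756    0.0854    0.0872]
  [  0.0277    0.0823    0.0286    0.0612    1.0428    0.0916]
  [  0.0455    0.0460    0.0863    0.0800    0.0273    1.0221]
Total output x = L · d:
  x_0 = 1.0306·79 + 0.0500·68 + 0.0898·77 + 0.1065·39 + 0.0602·68 + 0.0662·74 = 104.8642
  x_1 = 0.0947·79 + 1.0419·68 + 0.1015·77 + 0.0643·39 + 0.0606·68 + 0.0367·74 = 95.4931
  x_2 = 0.0302·79 + 0.1446·68 + 1.0950·77 + 0.0424·39 + 0.1118·68 + 0.0382·74 = 108.6074
  x_3 = 0.1490·79 + 0.0310·68 + 0.0466·77 + 1.1756·39 + 0.0854·68 + 0.0872·74 = 75.5792
  x_4 = 0.0277·79 + 0.0823·68 + 0.0286·77 + 0.0612·39 + 1.0428·68 + 0.0916·74 = 90.0634
  x_5 = 0.0455·79 + 0.0460·68 + 0.0863·77 + 0.0800·39 + 0.0273·68 + 1.0221·74 = 93.9885
Δx_0 = L[0,5] · Δd_5 = 0.0662 · 12 = 0.7942

0.7942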